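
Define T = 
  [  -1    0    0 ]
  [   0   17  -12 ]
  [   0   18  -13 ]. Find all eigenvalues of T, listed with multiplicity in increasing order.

Characteristic polynomial: p(s) = s^3 - 3s^2 - 9s - 5 = (s - 5)(s + 1)^2.
Roots (with multiplicity): -1, -1, 5.

-1, -1, 5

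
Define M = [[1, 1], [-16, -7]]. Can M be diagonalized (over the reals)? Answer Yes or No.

No

Characteristic polynomial: p(r) = r^2 + 6r + 9 = (r + 3)^2.
r = -3 has algebraic multiplicity 2; rank(M + 3I) = 1, so geometric multiplicity = 1.
Geometric multiplicity < algebraic multiplicity, so M is not diagonalizable.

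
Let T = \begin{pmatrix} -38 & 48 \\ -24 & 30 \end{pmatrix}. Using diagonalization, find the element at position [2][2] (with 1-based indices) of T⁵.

61920

Characteristic polynomial: s^2 + 8s + 12 = (s + 2)(s + 6), so the eigenvalues are -6, -2.
s=-2: eigenvector (4, 3).
s=-6: eigenvector (-3, -2).
P = [[4, -3], [3, -2]], D = diag(-2, -6), P⁻¹ = [[-2, 3], [-3, 4]].
T⁵ = P·diag(-32, -7776)·P⁻¹ = [[-69728, 92928], [-46464, 61920]].
The requested entry is 61920.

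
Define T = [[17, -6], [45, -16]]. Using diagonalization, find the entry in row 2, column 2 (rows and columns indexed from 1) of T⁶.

-314

Characteristic polynomial: μ^2 - μ - 2 = (μ - 2)(μ + 1), so the eigenvalues are -1, 2.
μ=-1: eigenvector (1, 3).
μ=2: eigenvector (-2, -5).
P = [[1, -2], [3, -5]], D = diag(-1, 2), P⁻¹ = [[-5, 2], [-3, 1]].
T⁶ = P·diag(1, 64)·P⁻¹ = [[379, -126], [945, -314]].
The requested entry is -314.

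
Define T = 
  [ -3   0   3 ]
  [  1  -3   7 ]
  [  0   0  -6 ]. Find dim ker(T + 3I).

T + 3I = [[0, 0, 3], [1, 0, 7], [0, 0, -3]].
This matrix has rank 2, so its null space has dimension 3 − 2 = 1.

1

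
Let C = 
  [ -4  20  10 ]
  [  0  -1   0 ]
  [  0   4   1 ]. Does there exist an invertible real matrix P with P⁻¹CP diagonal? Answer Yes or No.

Yes

Characteristic polynomial: p(r) = r^3 + 4r^2 - r - 4 = (r - 1)(r + 1)(r + 4).
All 3 eigenvalues are distinct, so C is diagonalizable.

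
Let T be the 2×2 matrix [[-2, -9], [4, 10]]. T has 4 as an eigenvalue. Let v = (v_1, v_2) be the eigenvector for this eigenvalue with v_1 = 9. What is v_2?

-6

T − 4I = [[-6, -9], [4, 6]].
Solving (T − 4I)v = 0 gives the eigenspace spanned by (9, -6).
With v_1 = 9, v = (9, -6), so v_2 = -6.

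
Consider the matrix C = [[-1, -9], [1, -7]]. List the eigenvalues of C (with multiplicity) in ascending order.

-4, -4

Characteristic polynomial: p(λ) = λ^2 + 8λ + 16 = (λ + 4)^2.
Roots (with multiplicity): -4, -4.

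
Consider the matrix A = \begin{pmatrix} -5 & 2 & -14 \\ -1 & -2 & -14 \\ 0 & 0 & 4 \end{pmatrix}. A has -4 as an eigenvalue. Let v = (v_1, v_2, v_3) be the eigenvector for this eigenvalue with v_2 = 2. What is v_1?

A + 4I = [[-1, 2, -14], [-1, 2, -14], [0, 0, 8]].
Solving (A + 4I)v = 0 gives the eigenspace spanned by (4, 2, 0).
With v_2 = 2, v = (4, 2, 0), so v_1 = 4.

4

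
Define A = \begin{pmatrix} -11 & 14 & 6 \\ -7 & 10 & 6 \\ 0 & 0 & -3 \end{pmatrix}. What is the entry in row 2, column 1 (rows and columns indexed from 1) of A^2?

7

Characteristic polynomial: r^3 + 4r^2 - 9r - 36 = (r - 3)(r + 3)(r + 4), so the eigenvalues are -4, -3, 3.
r=-4: eigenvector (2, 1, 0).
r=-3: eigenvector (-1, -1, 1).
r=3: eigenvector (1, 1, 0).
P = [[2, -1, 1], [1, -1, 1], [0, 1, 0]], D = diag(-4, -3, 3), P⁻¹ = [[1, -1, 0], [0, 0, 1], [-1, 2, 1]].
A² = P·diag(16, 9, 9)·P⁻¹ = [[23, -14, 0], [7, 2, 0], [0, 0, 9]].
The requested entry is 7.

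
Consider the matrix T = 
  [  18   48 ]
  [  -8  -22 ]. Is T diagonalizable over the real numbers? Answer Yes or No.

Characteristic polynomial: p(μ) = μ^2 + 4μ - 12 = (μ - 2)(μ + 6).
All 2 eigenvalues are distinct, so T is diagonalizable.

Yes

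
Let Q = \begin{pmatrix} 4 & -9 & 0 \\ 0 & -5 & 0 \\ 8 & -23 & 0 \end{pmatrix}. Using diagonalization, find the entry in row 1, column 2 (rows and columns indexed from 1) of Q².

9

Characteristic polynomial: t^3 + t^2 - 20t = t(t - 4)(t + 5), so the eigenvalues are -5, 0, 4.
t=4: eigenvector (1, 0, 2).
t=-5: eigenvector (1, 1, 3).
t=0: eigenvector (0, 0, 1).
P = [[1, 1, 0], [0, 1, 0], [2, 3, 1]], D = diag(4, -5, 0), P⁻¹ = [[1, -1, 0], [0, 1, 0], [-2, -1, 1]].
Q² = P·diag(16, 25, 0)·P⁻¹ = [[16, 9, 0], [0, 25, 0], [32, 43, 0]].
The requested entry is 9.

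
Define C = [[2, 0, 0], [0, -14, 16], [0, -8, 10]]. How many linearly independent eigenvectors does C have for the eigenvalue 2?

C − 2I = [[0, 0, 0], [0, -16, 16], [0, -8, 8]].
This matrix has rank 1, so its null space has dimension 3 − 1 = 2.

2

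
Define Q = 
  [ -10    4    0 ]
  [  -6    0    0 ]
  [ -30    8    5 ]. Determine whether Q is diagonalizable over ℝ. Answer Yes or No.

Characteristic polynomial: p(t) = t^3 + 5t^2 - 26t - 120 = (t - 5)(t + 4)(t + 6).
All 3 eigenvalues are distinct, so Q is diagonalizable.

Yes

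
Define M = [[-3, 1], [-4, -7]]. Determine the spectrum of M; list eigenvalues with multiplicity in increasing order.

-5, -5

Characteristic polynomial: p(r) = r^2 + 10r + 25 = (r + 5)^2.
Roots (with multiplicity): -5, -5.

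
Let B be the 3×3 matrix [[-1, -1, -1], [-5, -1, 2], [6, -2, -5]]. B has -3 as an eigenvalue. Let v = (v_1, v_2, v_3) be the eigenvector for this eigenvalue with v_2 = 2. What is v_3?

B + 3I = [[2, -1, -1], [-5, 2, 2], [6, -2, -2]].
Solving (B + 3I)v = 0 gives the eigenspace spanned by (0, 2, -2).
With v_2 = 2, v = (0, 2, -2), so v_3 = -2.

-2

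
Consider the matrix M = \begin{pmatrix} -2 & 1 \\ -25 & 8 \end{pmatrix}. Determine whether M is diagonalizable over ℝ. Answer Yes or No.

No

Characteristic polynomial: p(t) = t^2 - 6t + 9 = (t - 3)^2.
t = 3 has algebraic multiplicity 2; rank(M − 3I) = 1, so geometric multiplicity = 1.
Geometric multiplicity < algebraic multiplicity, so M is not diagonalizable.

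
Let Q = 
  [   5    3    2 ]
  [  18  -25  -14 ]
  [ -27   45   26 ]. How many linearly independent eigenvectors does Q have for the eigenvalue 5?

Q − 5I = [[0, 3, 2], [18, -30, -14], [-27, 45, 21]].
This matrix has rank 2, so its null space has dimension 3 − 2 = 1.

1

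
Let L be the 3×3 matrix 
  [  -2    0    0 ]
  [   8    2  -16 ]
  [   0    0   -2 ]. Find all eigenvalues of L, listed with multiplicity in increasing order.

Characteristic polynomial: p(μ) = μ^3 + 2μ^2 - 4μ - 8 = (μ - 2)(μ + 2)^2.
Roots (with multiplicity): -2, -2, 2.

-2, -2, 2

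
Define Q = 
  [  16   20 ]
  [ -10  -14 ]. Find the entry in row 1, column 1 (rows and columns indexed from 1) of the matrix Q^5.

16576

Characteristic polynomial: λ^2 - 2λ - 24 = (λ - 6)(λ + 4), so the eigenvalues are -4, 6.
λ=6: eigenvector (-2, 1).
λ=-4: eigenvector (-1, 1).
P = [[-2, -1], [1, 1]], D = diag(6, -4), P⁻¹ = [[-1, -1], [1, 2]].
Q⁵ = P·diag(7776, -1024)·P⁻¹ = [[16576, 17600], [-8800, -9824]].
The requested entry is 16576.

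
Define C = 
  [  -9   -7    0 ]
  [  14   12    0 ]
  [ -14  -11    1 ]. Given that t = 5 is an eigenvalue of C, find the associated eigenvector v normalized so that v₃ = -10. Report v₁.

C − 5I = [[-14, -7, 0], [14, 7, 0], [-14, -11, -4]].
Solving (C − 5I)v = 0 gives the eigenspace spanned by (-5, 10, -10).
With v₃ = -10, v = (-5, 10, -10), so v₁ = -5.

-5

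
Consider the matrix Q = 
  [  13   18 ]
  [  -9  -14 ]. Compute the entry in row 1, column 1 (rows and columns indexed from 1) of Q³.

Characteristic polynomial: λ^2 + λ - 20 = (λ - 4)(λ + 5), so the eigenvalues are -5, 4.
λ=-5: eigenvector (1, -1).
λ=4: eigenvector (2, -1).
P = [[1, 2], [-1, -1]], D = diag(-5, 4), P⁻¹ = [[-1, -2], [1, 1]].
Q³ = P·diag(-125, 64)·P⁻¹ = [[253, 378], [-189, -314]].
The requested entry is 253.

253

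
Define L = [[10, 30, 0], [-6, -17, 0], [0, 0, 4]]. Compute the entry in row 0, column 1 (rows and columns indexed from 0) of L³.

Characteristic polynomial: s^3 + 3s^2 - 18s - 40 = (s - 4)(s + 2)(s + 5), so the eigenvalues are -5, -2, 4.
s=-2: eigenvector (5, -2, 0).
s=-5: eigenvector (-2, 1, 0).
s=4: eigenvector (0, 0, 1).
P = [[5, -2, 0], [-2, 1, 0], [0, 0, 1]], D = diag(-2, -5, 4), P⁻¹ = [[1, 2, 0], [2, 5, 0], [0, 0, 1]].
L³ = P·diag(-8, -125, 64)·P⁻¹ = [[460, 1170, 0], [-234, -593, 0], [0, 0, 64]].
The requested entry is 1170.

1170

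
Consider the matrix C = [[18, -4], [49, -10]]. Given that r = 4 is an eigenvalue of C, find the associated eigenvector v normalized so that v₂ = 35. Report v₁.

C − 4I = [[14, -4], [49, -14]].
Solving (C − 4I)v = 0 gives the eigenspace spanned by (10, 35).
With v₂ = 35, v = (10, 35), so v₁ = 10.

10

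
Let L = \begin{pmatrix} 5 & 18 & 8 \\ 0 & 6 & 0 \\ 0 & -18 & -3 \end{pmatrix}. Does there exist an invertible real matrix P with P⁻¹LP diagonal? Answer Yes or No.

Characteristic polynomial: p(t) = t^3 - 8t^2 - 3t + 90 = (t - 6)(t - 5)(t + 3).
All 3 eigenvalues are distinct, so L is diagonalizable.

Yes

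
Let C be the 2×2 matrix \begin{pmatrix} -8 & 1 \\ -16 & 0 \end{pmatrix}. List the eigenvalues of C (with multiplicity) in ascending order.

Characteristic polynomial: p(r) = r^2 + 8r + 16 = (r + 4)^2.
Roots (with multiplicity): -4, -4.

-4, -4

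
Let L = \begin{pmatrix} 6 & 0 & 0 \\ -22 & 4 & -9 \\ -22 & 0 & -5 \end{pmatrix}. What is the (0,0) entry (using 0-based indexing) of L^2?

Characteristic polynomial: λ^3 - 5λ^2 - 26λ + 120 = (λ - 6)(λ - 4)(λ + 5), so the eigenvalues are -5, 4, 6.
λ=6: eigenvector (1, -2, -2).
λ=4: eigenvector (0, 1, 0).
λ=-5: eigenvector (0, 1, 1).
P = [[1, 0, 0], [-2, 1, 1], [-2, 0, 1]], D = diag(6, 4, -5), P⁻¹ = [[1, 0, 0], [0, 1, -1], [2, 0, 1]].
L² = P·diag(36, 16, 25)·P⁻¹ = [[36, 0, 0], [-22, 16, 9], [-22, 0, 25]].
The requested entry is 36.

36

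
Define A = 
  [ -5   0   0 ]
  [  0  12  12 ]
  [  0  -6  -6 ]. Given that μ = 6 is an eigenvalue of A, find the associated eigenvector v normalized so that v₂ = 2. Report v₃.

-1

A − 6I = [[-11, 0, 0], [0, 6, 12], [0, -6, -12]].
Solving (A − 6I)v = 0 gives the eigenspace spanned by (0, 2, -1).
With v₂ = 2, v = (0, 2, -1), so v₃ = -1.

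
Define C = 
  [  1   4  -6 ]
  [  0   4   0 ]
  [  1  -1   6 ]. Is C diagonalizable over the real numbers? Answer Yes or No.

No

Characteristic polynomial: p(λ) = λ^3 - 11λ^2 + 40λ - 48 = (λ - 4)^2(λ - 3).
λ = 4 has algebraic multiplicity 2; rank(C − 4I) = 2, so geometric multiplicity = 1.
Geometric multiplicity < algebraic multiplicity, so C is not diagonalizable.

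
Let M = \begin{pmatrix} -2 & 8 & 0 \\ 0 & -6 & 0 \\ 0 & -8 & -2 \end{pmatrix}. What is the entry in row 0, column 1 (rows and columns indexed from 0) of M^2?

-64

Characteristic polynomial: r^3 + 10r^2 + 28r + 24 = (r + 2)^2(r + 6), so the eigenvalues are -6, -2, -2.
r=-2: eigenvector (1, 0, -1).
r=-6: eigenvector (-2, 1, 2).
r=-2: eigenvector (0, 0, 1).
P = [[1, -2, 0], [0, 1, 0], [-1, 2, 1]], D = diag(-2, -6, -2), P⁻¹ = [[1, 2, 0], [0, 1, 0], [1, 0, 1]].
M² = P·diag(4, 36, 4)·P⁻¹ = [[4, -64, 0], [0, 36, 0], [0, 64, 4]].
The requested entry is -64.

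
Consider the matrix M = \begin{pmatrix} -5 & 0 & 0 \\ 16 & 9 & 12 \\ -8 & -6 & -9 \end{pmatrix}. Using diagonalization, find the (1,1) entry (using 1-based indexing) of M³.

-125

Characteristic polynomial: t^3 + 5t^2 - 9t - 45 = (t - 3)(t + 3)(t + 5), so the eigenvalues are -5, -3, 3.
t=-5: eigenvector (1, -2, 1).
t=-3: eigenvector (0, -1, 1).
t=3: eigenvector (0, -2, 1).
P = [[1, 0, 0], [-2, -1, -2], [1, 1, 1]], D = diag(-5, -3, 3), P⁻¹ = [[1, 0, 0], [0, 1, 2], [-1, -1, -1]].
M³ = P·diag(-125, -27, 27)·P⁻¹ = [[-125, 0, 0], [304, 81, 108], [-152, -54, -81]].
The requested entry is -125.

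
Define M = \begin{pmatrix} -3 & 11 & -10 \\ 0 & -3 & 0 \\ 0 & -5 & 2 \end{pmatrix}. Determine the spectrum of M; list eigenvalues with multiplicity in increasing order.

Characteristic polynomial: p(λ) = λ^3 + 4λ^2 - 3λ - 18 = (λ - 2)(λ + 3)^2.
Roots (with multiplicity): -3, -3, 2.

-3, -3, 2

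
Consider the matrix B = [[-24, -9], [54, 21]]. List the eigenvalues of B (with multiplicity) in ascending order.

Characteristic polynomial: p(s) = s^2 + 3s - 18 = (s - 3)(s + 6).
Roots (with multiplicity): -6, 3.

-6, 3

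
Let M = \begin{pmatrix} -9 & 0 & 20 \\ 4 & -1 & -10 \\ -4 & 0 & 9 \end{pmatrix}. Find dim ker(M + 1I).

M + 1I = [[-8, 0, 20], [4, 0, -10], [-4, 0, 10]].
This matrix has rank 1, so its null space has dimension 3 − 1 = 2.

2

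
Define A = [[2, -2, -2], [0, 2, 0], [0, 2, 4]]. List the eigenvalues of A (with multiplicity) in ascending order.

2, 2, 4

Characteristic polynomial: p(s) = s^3 - 8s^2 + 20s - 16 = (s - 4)(s - 2)^2.
Roots (with multiplicity): 2, 2, 4.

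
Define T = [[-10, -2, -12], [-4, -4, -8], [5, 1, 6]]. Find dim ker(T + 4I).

T + 4I = [[-6, -2, -12], [-4, 0, -8], [5, 1, 10]].
This matrix has rank 2, so its null space has dimension 3 − 2 = 1.

1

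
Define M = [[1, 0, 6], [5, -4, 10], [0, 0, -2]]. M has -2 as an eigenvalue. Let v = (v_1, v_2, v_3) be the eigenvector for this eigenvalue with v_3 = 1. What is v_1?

-2

M + 2I = [[3, 0, 6], [5, -2, 10], [0, 0, 0]].
Solving (M + 2I)v = 0 gives the eigenspace spanned by (-2, 0, 1).
With v_3 = 1, v = (-2, 0, 1), so v_1 = -2.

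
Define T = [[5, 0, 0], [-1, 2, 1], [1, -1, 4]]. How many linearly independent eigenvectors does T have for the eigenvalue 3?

T − 3I = [[2, 0, 0], [-1, -1, 1], [1, -1, 1]].
This matrix has rank 2, so its null space has dimension 3 − 2 = 1.

1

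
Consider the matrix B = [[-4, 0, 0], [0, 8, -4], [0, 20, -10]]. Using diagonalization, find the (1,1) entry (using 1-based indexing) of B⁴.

256

Characteristic polynomial: t^3 + 6t^2 + 8t = t(t + 2)(t + 4), so the eigenvalues are -4, -2, 0.
t=-4: eigenvector (1, 0, 0).
t=-2: eigenvector (0, 2, 5).
t=0: eigenvector (0, 1, 2).
P = [[1, 0, 0], [0, 2, 1], [0, 5, 2]], D = diag(-4, -2, 0), P⁻¹ = [[1, 0, 0], [0, -2, 1], [0, 5, -2]].
B⁴ = P·diag(256, 16, 0)·P⁻¹ = [[256, 0, 0], [0, -64, 32], [0, -160, 80]].
The requested entry is 256.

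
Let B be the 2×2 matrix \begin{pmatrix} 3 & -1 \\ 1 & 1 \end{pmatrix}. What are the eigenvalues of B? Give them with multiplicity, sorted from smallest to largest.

Characteristic polynomial: p(λ) = λ^2 - 4λ + 4 = (λ - 2)^2.
Roots (with multiplicity): 2, 2.

2, 2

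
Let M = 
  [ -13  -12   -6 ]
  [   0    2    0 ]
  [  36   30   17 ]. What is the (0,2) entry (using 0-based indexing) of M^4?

-624

Characteristic polynomial: μ^3 - 6μ^2 + 3μ + 10 = (μ - 5)(μ - 2)(μ + 1), so the eigenvalues are -1, 2, 5.
μ=-1: eigenvector (1, 0, -2).
μ=2: eigenvector (0, 1, -2).
μ=5: eigenvector (-1, 0, 3).
P = [[1, 0, -1], [0, 1, 0], [-2, -2, 3]], D = diag(-1, 2, 5), P⁻¹ = [[3, 2, 1], [0, 1, 0], [2, 2, 1]].
M⁴ = P·diag(1, 16, 625)·P⁻¹ = [[-1247, -1248, -624], [0, 16, 0], [3744, 3714, 1873]].
The requested entry is -624.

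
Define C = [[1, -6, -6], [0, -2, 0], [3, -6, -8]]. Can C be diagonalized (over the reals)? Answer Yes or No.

Yes

Characteristic polynomial: p(r) = r^3 + 9r^2 + 24r + 20 = (r + 2)^2(r + 5).
r = -2 has algebraic multiplicity 2; rank(C + 2I) = 1, so geometric multiplicity = 2.
Every eigenvalue has geometric = algebraic multiplicity, so C is diagonalizable.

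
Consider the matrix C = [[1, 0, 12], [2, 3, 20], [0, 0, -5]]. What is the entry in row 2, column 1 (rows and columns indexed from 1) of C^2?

8

Characteristic polynomial: t^3 + t^2 - 17t + 15 = (t - 3)(t - 1)(t + 5), so the eigenvalues are -5, 1, 3.
t=1: eigenvector (1, -1, 0).
t=3: eigenvector (0, 1, 0).
t=-5: eigenvector (-2, -2, 1).
P = [[1, 0, -2], [-1, 1, -2], [0, 0, 1]], D = diag(1, 3, -5), P⁻¹ = [[1, 0, 2], [1, 1, 4], [0, 0, 1]].
C² = P·diag(1, 9, 25)·P⁻¹ = [[1, 0, -48], [8, 9, -16], [0, 0, 25]].
The requested entry is 8.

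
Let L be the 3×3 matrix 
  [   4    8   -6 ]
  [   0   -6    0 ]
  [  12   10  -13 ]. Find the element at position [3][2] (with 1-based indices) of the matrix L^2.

-94

Characteristic polynomial: r^3 + 15r^2 + 74r + 120 = (r + 4)(r + 5)(r + 6), so the eigenvalues are -6, -5, -4.
r=-5: eigenvector (2, 0, 3).
r=-6: eigenvector (-2, 1, -2).
r=-4: eigenvector (3, 0, 4).
P = [[2, -2, 3], [0, 1, 0], [3, -2, 4]], D = diag(-5, -6, -4), P⁻¹ = [[-4, -2, 3], [0, 1, 0], [3, 2, -2]].
L² = P·diag(25, 36, 16)·P⁻¹ = [[-56, -76, 54], [0, 36, 0], [-108, -94, 97]].
The requested entry is -94.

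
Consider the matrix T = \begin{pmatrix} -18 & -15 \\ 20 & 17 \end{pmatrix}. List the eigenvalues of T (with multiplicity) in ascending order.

-3, 2

Characteristic polynomial: p(λ) = λ^2 + λ - 6 = (λ - 2)(λ + 3).
Roots (with multiplicity): -3, 2.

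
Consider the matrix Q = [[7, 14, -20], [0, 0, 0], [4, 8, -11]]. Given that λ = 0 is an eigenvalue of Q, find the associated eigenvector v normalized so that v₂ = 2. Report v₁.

Q = [[7, 14, -20], [0, 0, 0], [4, 8, -11]].
Solving (Q)v = 0 gives the eigenspace spanned by (-4, 2, 0).
With v₂ = 2, v = (-4, 2, 0), so v₁ = -4.

-4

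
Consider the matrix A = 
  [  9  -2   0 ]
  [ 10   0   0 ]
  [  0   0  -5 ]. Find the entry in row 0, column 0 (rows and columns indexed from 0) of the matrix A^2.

61

Characteristic polynomial: μ^3 - 4μ^2 - 25μ + 100 = (μ - 5)(μ - 4)(μ + 5), so the eigenvalues are -5, 4, 5.
μ=5: eigenvector (1, 2, 0).
μ=4: eigenvector (2, 5, 0).
μ=-5: eigenvector (0, 0, 1).
P = [[1, 2, 0], [2, 5, 0], [0, 0, 1]], D = diag(5, 4, -5), P⁻¹ = [[5, -2, 0], [-2, 1, 0], [0, 0, 1]].
A² = P·diag(25, 16, 25)·P⁻¹ = [[61, -18, 0], [90, -20, 0], [0, 0, 25]].
The requested entry is 61.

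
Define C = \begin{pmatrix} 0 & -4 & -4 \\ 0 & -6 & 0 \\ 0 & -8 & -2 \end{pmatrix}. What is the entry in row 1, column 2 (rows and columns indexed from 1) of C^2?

56

Characteristic polynomial: λ^3 + 8λ^2 + 12λ = λ(λ + 2)(λ + 6), so the eigenvalues are -6, -2, 0.
λ=0: eigenvector (1, 0, 0).
λ=-6: eigenvector (2, 1, 2).
λ=-2: eigenvector (2, 0, 1).
P = [[1, 2, 2], [0, 1, 0], [0, 2, 1]], D = diag(0, -6, -2), P⁻¹ = [[1, 2, -2], [0, 1, 0], [0, -2, 1]].
C² = P·diag(0, 36, 4)·P⁻¹ = [[0, 56, 8], [0, 36, 0], [0, 64, 4]].
The requested entry is 56.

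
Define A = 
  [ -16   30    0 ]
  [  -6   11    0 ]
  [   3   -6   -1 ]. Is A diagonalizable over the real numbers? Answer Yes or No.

Yes

Characteristic polynomial: p(r) = r^3 + 6r^2 + 9r + 4 = (r + 1)^2(r + 4).
r = -1 has algebraic multiplicity 2; rank(A + 1I) = 1, so geometric multiplicity = 2.
Every eigenvalue has geometric = algebraic multiplicity, so A is diagonalizable.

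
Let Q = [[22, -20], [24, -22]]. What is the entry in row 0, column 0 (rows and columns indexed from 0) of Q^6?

64

Characteristic polynomial: μ^2 - 4 = (μ - 2)(μ + 2), so the eigenvalues are -2, 2.
μ=2: eigenvector (1, 1).
μ=-2: eigenvector (-5, -6).
P = [[1, -5], [1, -6]], D = diag(2, -2), P⁻¹ = [[6, -5], [1, -1]].
Q⁶ = P·diag(64, 64)·P⁻¹ = [[64, 0], [0, 64]].
The requested entry is 64.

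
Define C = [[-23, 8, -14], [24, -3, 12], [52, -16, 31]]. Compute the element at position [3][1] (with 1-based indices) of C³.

Characteristic polynomial: t^3 - 5t^2 - 9t + 45 = (t - 5)(t - 3)(t + 3), so the eigenvalues are -3, 3, 5.
t=5: eigenvector (1, 0, -2).
t=-3: eigenvector (-1, 1, 2).
t=3: eigenvector (-1, 2, 3).
P = [[1, -1, -1], [0, 1, 2], [-2, 2, 3]], D = diag(5, -3, 3), P⁻¹ = [[-1, 1, -1], [-4, 1, -2], [2, 0, 1]].
C³ = P·diag(125, -27, 27)·P⁻¹ = [[-287, 152, -206], [216, -27, 108], [628, -304, 439]].
The requested entry is 628.

628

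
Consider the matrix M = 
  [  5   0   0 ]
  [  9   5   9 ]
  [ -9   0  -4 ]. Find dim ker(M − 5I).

M − 5I = [[0, 0, 0], [9, 0, 9], [-9, 0, -9]].
This matrix has rank 1, so its null space has dimension 3 − 1 = 2.

2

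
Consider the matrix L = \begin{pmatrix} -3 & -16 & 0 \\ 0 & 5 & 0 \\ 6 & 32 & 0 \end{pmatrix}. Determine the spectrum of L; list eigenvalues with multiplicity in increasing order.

Characteristic polynomial: p(r) = r^3 - 2r^2 - 15r = r(r - 5)(r + 3).
Roots (with multiplicity): -3, 0, 5.

-3, 0, 5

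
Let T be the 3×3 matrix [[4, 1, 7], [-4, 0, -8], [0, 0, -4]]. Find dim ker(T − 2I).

T − 2I = [[2, 1, 7], [-4, -2, -8], [0, 0, -6]].
This matrix has rank 2, so its null space has dimension 3 − 2 = 1.

1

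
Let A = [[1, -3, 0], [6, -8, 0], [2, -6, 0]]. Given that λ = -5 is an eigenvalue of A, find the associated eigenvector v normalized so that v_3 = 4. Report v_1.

A + 5I = [[6, -3, 0], [6, -3, 0], [2, -6, 5]].
Solving (A + 5I)v = 0 gives the eigenspace spanned by (2, 4, 4).
With v_3 = 4, v = (2, 4, 4), so v_1 = 2.

2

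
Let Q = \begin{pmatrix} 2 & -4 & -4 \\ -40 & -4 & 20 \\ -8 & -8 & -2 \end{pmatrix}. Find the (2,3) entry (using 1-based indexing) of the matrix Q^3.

Characteristic polynomial: λ^3 + 4λ^2 - 36λ - 144 = (λ - 6)(λ + 4)(λ + 6), so the eigenvalues are -6, -4, 6.
λ=-6: eigenvector (1, 0, 2).
λ=-4: eigenvector (-2, 1, -4).
λ=6: eigenvector (-1, 2, -1).
P = [[1, -2, -1], [0, 1, 2], [2, -4, -1]], D = diag(-6, -4, 6), P⁻¹ = [[7, 2, -3], [4, 1, -2], [-2, 0, 1]].
Q³ = P·diag(-216, -64, 216)·P⁻¹ = [[-568, -304, 176], [-1120, -64, 560], [-1568, -608, 568]].
The requested entry is 560.

560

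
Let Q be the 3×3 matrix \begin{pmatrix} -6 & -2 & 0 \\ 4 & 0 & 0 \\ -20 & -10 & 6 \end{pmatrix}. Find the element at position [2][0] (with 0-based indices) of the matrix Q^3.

-560

Characteristic polynomial: μ^3 - 28μ - 48 = (μ - 6)(μ + 2)(μ + 4), so the eigenvalues are -4, -2, 6.
μ=-2: eigenvector (-1, 2, 0).
μ=6: eigenvector (0, 0, -1).
μ=-4: eigenvector (1, -1, 1).
P = [[-1, 0, 1], [2, 0, -1], [0, -1, 1]], D = diag(-2, 6, -4), P⁻¹ = [[1, 1, 0], [2, 1, -1], [2, 1, 0]].
Q³ = P·diag(-8, 216, -64)·P⁻¹ = [[-120, -56, 0], [112, 48, 0], [-560, -280, 216]].
The requested entry is -560.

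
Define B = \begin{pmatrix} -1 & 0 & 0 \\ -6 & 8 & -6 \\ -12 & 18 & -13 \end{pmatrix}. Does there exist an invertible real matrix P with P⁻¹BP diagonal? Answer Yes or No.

Yes

Characteristic polynomial: p(μ) = μ^3 + 6μ^2 + 9μ + 4 = (μ + 1)^2(μ + 4).
μ = -1 has algebraic multiplicity 2; rank(B + 1I) = 1, so geometric multiplicity = 2.
Every eigenvalue has geometric = algebraic multiplicity, so B is diagonalizable.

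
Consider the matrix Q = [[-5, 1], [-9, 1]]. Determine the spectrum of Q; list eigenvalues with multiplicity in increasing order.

Characteristic polynomial: p(μ) = μ^2 + 4μ + 4 = (μ + 2)^2.
Roots (with multiplicity): -2, -2.

-2, -2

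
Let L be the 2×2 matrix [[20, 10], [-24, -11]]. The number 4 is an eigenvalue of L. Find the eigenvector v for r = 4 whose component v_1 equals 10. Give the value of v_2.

-16

L − 4I = [[16, 10], [-24, -15]].
Solving (L − 4I)v = 0 gives the eigenspace spanned by (10, -16).
With v_1 = 10, v = (10, -16), so v_2 = -16.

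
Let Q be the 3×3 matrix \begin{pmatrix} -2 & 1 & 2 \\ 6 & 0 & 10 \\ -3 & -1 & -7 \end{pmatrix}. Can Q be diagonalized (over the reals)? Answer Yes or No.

No

Characteristic polynomial: p(t) = t^3 + 9t^2 + 24t + 20 = (t + 2)^2(t + 5).
t = -2 has algebraic multiplicity 2; rank(Q + 2I) = 2, so geometric multiplicity = 1.
Geometric multiplicity < algebraic multiplicity, so Q is not diagonalizable.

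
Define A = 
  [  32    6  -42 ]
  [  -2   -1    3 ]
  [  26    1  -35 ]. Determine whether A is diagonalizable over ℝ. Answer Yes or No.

No

Characteristic polynomial: p(r) = r^3 + 4r^2 - 16r - 64 = (r - 4)(r + 4)^2.
r = -4 has algebraic multiplicity 2; rank(A + 4I) = 2, so geometric multiplicity = 1.
Geometric multiplicity < algebraic multiplicity, so A is not diagonalizable.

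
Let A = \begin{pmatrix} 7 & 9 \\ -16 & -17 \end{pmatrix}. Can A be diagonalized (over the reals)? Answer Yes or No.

No

Characteristic polynomial: p(μ) = μ^2 + 10μ + 25 = (μ + 5)^2.
μ = -5 has algebraic multiplicity 2; rank(A + 5I) = 1, so geometric multiplicity = 1.
Geometric multiplicity < algebraic multiplicity, so A is not diagonalizable.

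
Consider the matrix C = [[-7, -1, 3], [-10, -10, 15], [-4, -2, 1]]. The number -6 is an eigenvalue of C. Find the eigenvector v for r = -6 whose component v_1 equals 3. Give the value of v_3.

C + 6I = [[-1, -1, 3], [-10, -4, 15], [-4, -2, 7]].
Solving (C + 6I)v = 0 gives the eigenspace spanned by (3, 15, 6).
With v_1 = 3, v = (3, 15, 6), so v_3 = 6.

6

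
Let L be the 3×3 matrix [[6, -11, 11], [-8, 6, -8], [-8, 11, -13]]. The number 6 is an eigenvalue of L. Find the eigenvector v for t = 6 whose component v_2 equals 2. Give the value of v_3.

2

L − 6I = [[0, -11, 11], [-8, 0, -8], [-8, 11, -19]].
Solving (L − 6I)v = 0 gives the eigenspace spanned by (-2, 2, 2).
With v_2 = 2, v = (-2, 2, 2), so v_3 = 2.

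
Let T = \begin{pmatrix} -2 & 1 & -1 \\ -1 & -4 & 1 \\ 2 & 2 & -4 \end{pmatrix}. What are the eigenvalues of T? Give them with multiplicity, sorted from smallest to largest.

Characteristic polynomial: p(r) = r^3 + 10r^2 + 33r + 36 = (r + 3)^2(r + 4).
Roots (with multiplicity): -4, -3, -3.

-4, -3, -3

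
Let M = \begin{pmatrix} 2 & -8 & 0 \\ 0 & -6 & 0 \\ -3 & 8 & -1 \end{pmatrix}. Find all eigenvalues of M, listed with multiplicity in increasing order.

-6, -1, 2

Characteristic polynomial: p(λ) = λ^3 + 5λ^2 - 8λ - 12 = (λ - 2)(λ + 1)(λ + 6).
Roots (with multiplicity): -6, -1, 2.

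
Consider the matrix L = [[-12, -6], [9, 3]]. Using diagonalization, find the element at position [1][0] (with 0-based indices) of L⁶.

Characteristic polynomial: λ^2 + 9λ + 18 = (λ + 3)(λ + 6), so the eigenvalues are -6, -3.
λ=-6: eigenvector (1, -1).
λ=-3: eigenvector (-2, 3).
P = [[1, -2], [-1, 3]], D = diag(-6, -3), P⁻¹ = [[3, 2], [1, 1]].
L⁶ = P·diag(46656, 729)·P⁻¹ = [[138510, 91854], [-137781, -91125]].
The requested entry is -137781.

-137781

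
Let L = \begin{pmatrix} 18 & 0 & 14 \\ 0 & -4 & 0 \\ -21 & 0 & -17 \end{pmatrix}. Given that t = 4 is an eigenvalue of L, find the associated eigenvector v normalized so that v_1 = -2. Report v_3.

L − 4I = [[14, 0, 14], [0, -8, 0], [-21, 0, -21]].
Solving (L − 4I)v = 0 gives the eigenspace spanned by (-2, 0, 2).
With v_1 = -2, v = (-2, 0, 2), so v_3 = 2.

2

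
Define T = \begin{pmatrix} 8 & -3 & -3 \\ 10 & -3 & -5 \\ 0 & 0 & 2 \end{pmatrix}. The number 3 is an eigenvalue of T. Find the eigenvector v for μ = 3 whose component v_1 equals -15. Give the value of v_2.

T − 3I = [[5, -3, -3], [10, -6, -5], [0, 0, -1]].
Solving (T − 3I)v = 0 gives the eigenspace spanned by (-15, -25, 0).
With v_1 = -15, v = (-15, -25, 0), so v_2 = -25.

-25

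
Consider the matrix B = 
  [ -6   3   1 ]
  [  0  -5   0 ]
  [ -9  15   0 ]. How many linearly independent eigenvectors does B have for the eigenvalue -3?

1

B + 3I = [[-3, 3, 1], [0, -2, 0], [-9, 15, 3]].
This matrix has rank 2, so its null space has dimension 3 − 2 = 1.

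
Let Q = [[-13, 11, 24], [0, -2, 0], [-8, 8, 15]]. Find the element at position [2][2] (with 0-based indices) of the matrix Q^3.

Characteristic polynomial: μ^3 - 7μ - 6 = (μ - 3)(μ + 1)(μ + 2), so the eigenvalues are -2, -1, 3.
μ=-1: eigenvector (2, 0, 1).
μ=-2: eigenvector (1, 1, 0).
μ=3: eigenvector (-3, 0, -2).
P = [[2, 1, -3], [0, 1, 0], [1, 0, -2]], D = diag(-1, -2, 3), P⁻¹ = [[2, -2, -3], [0, 1, 0], [1, -1, -2]].
Q³ = P·diag(-1, -8, 27)·P⁻¹ = [[-85, 77, 168], [0, -8, 0], [-56, 56, 111]].
The requested entry is 111.

111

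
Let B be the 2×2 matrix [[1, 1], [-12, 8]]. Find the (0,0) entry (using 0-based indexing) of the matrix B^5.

-5279

Characteristic polynomial: r^2 - 9r + 20 = (r - 5)(r - 4), so the eigenvalues are 4, 5.
r=5: eigenvector (1, 4).
r=4: eigenvector (1, 3).
P = [[1, 1], [4, 3]], D = diag(5, 4), P⁻¹ = [[-3, 1], [4, -1]].
B⁵ = P·diag(3125, 1024)·P⁻¹ = [[-5279, 2101], [-25212, 9428]].
The requested entry is -5279.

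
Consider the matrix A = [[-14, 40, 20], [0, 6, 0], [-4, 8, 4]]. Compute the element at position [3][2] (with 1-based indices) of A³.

Characteristic polynomial: λ^3 + 4λ^2 - 36λ - 144 = (λ - 6)(λ + 4)(λ + 6), so the eigenvalues are -6, -4, 6.
λ=6: eigenvector (2, 1, 0).
λ=-6: eigenvector (5, 0, 2).
λ=-4: eigenvector (2, 0, 1).
P = [[2, 5, 2], [1, 0, 0], [0, 2, 1]], D = diag(6, -6, -4), P⁻¹ = [[0, 1, 0], [1, -2, -2], [-2, 4, 5]].
A³ = P·diag(216, -216, -64)·P⁻¹ = [[-824, 2080, 1520], [0, 216, 0], [-304, 608, 544]].
The requested entry is 608.

608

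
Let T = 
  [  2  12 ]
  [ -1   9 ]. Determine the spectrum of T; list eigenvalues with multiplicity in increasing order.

Characteristic polynomial: p(s) = s^2 - 11s + 30 = (s - 6)(s - 5).
Roots (with multiplicity): 5, 6.

5, 6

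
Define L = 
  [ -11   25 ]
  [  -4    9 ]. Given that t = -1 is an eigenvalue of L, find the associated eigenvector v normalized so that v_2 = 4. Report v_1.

10

L + 1I = [[-10, 25], [-4, 10]].
Solving (L + 1I)v = 0 gives the eigenspace spanned by (10, 4).
With v_2 = 4, v = (10, 4), so v_1 = 10.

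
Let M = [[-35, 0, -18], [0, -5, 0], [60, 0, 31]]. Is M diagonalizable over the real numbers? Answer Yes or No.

Yes

Characteristic polynomial: p(λ) = λ^3 + 9λ^2 + 15λ - 25 = (λ - 1)(λ + 5)^2.
λ = -5 has algebraic multiplicity 2; rank(M + 5I) = 1, so geometric multiplicity = 2.
Every eigenvalue has geometric = algebraic multiplicity, so M is diagonalizable.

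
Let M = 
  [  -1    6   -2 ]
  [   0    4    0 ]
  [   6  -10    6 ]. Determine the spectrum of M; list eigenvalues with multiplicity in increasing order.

2, 3, 4

Characteristic polynomial: p(μ) = μ^3 - 9μ^2 + 26μ - 24 = (μ - 4)(μ - 3)(μ - 2).
Roots (with multiplicity): 2, 3, 4.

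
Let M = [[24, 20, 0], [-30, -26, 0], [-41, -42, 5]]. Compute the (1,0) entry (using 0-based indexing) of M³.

-840

Characteristic polynomial: λ^3 - 3λ^2 - 34λ + 120 = (λ - 5)(λ - 4)(λ + 6), so the eigenvalues are -6, 4, 5.
λ=4: eigenvector (1, -1, -1).
λ=-6: eigenvector (-2, 3, 4).
λ=5: eigenvector (0, 0, 1).
P = [[1, -2, 0], [-1, 3, 0], [-1, 4, 1]], D = diag(4, -6, 5), P⁻¹ = [[3, 2, 0], [1, 1, 0], [-1, -2, 1]].
M³ = P·diag(64, -216, 125)·P⁻¹ = [[624, 560, 0], [-840, -776, 0], [-1181, -1242, 125]].
The requested entry is -840.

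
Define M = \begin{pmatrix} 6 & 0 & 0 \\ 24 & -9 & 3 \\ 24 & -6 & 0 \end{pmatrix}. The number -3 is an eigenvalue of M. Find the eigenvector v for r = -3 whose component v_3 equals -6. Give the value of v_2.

-3

M + 3I = [[9, 0, 0], [24, -6, 3], [24, -6, 3]].
Solving (M + 3I)v = 0 gives the eigenspace spanned by (0, -3, -6).
With v_3 = -6, v = (0, -3, -6), so v_2 = -3.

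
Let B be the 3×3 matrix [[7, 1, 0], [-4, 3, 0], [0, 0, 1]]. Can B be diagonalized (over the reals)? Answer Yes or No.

No

Characteristic polynomial: p(t) = t^3 - 11t^2 + 35t - 25 = (t - 5)^2(t - 1).
t = 5 has algebraic multiplicity 2; rank(B − 5I) = 2, so geometric multiplicity = 1.
Geometric multiplicity < algebraic multiplicity, so B is not diagonalizable.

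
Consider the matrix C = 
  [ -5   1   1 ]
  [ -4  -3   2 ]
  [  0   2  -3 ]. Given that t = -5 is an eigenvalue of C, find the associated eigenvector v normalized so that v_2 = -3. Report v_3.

3

C + 5I = [[0, 1, 1], [-4, 2, 2], [0, 2, 2]].
Solving (C + 5I)v = 0 gives the eigenspace spanned by (0, -3, 3).
With v_2 = -3, v = (0, -3, 3), so v_3 = 3.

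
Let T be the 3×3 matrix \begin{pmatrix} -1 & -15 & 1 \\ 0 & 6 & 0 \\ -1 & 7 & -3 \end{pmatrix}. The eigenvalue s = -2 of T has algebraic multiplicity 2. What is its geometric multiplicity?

1

T + 2I = [[1, -15, 1], [0, 8, 0], [-1, 7, -1]].
This matrix has rank 2, so its null space has dimension 3 − 2 = 1.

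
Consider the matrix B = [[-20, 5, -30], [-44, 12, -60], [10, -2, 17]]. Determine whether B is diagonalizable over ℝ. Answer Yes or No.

No

Characteristic polynomial: p(r) = r^3 - 9r^2 + 24r - 20 = (r - 5)(r - 2)^2.
r = 2 has algebraic multiplicity 2; rank(B − 2I) = 2, so geometric multiplicity = 1.
Geometric multiplicity < algebraic multiplicity, so B is not diagonalizable.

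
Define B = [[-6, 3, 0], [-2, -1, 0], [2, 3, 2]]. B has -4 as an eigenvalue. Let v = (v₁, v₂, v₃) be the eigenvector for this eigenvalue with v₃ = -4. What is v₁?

B + 4I = [[-2, 3, 0], [-2, 3, 0], [2, 3, 6]].
Solving (B + 4I)v = 0 gives the eigenspace spanned by (6, 4, -4).
With v₃ = -4, v = (6, 4, -4), so v₁ = 6.

6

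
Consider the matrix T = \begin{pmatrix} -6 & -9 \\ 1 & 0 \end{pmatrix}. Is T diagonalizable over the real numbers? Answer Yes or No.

No

Characteristic polynomial: p(λ) = λ^2 + 6λ + 9 = (λ + 3)^2.
λ = -3 has algebraic multiplicity 2; rank(T + 3I) = 1, so geometric multiplicity = 1.
Geometric multiplicity < algebraic multiplicity, so T is not diagonalizable.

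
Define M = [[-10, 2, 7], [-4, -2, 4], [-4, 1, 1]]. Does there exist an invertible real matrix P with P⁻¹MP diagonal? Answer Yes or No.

Characteristic polynomial: p(t) = t^3 + 11t^2 + 40t + 48 = (t + 3)(t + 4)^2.
t = -4 has algebraic multiplicity 2; rank(M + 4I) = 2, so geometric multiplicity = 1.
Geometric multiplicity < algebraic multiplicity, so M is not diagonalizable.

No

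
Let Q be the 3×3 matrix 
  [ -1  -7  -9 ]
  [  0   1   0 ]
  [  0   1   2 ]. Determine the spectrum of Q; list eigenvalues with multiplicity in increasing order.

-1, 1, 2

Characteristic polynomial: p(t) = t^3 - 2t^2 - t + 2 = (t - 2)(t - 1)(t + 1).
Roots (with multiplicity): -1, 1, 2.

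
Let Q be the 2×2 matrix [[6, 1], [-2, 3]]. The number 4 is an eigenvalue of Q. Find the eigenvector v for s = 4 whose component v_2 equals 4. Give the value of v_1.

-2

Q − 4I = [[2, 1], [-2, -1]].
Solving (Q − 4I)v = 0 gives the eigenspace spanned by (-2, 4).
With v_2 = 4, v = (-2, 4), so v_1 = -2.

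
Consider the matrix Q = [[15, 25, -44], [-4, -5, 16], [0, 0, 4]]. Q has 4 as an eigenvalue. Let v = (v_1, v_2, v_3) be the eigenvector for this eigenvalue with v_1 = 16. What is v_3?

4

Q − 4I = [[11, 25, -44], [-4, -9, 16], [0, 0, 0]].
Solving (Q − 4I)v = 0 gives the eigenspace spanned by (16, 0, 4).
With v_1 = 16, v = (16, 0, 4), so v_3 = 4.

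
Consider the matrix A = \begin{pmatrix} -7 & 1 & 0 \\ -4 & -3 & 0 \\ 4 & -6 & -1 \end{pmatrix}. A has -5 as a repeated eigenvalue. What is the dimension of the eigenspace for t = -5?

A + 5I = [[-2, 1, 0], [-4, 2, 0], [4, -6, 4]].
This matrix has rank 2, so its null space has dimension 3 − 2 = 1.

1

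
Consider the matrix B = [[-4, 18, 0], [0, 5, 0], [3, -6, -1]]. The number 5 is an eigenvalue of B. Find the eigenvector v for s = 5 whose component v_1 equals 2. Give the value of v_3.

0

B − 5I = [[-9, 18, 0], [0, 0, 0], [3, -6, -6]].
Solving (B − 5I)v = 0 gives the eigenspace spanned by (2, 1, 0).
With v_1 = 2, v = (2, 1, 0), so v_3 = 0.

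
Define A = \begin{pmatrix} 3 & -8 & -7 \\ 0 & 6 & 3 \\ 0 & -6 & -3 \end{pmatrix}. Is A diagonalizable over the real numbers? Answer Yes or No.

Characteristic polynomial: p(λ) = λ^3 - 6λ^2 + 9λ = λ(λ - 3)^2.
λ = 3 has algebraic multiplicity 2; rank(A − 3I) = 2, so geometric multiplicity = 1.
Geometric multiplicity < algebraic multiplicity, so A is not diagonalizable.

No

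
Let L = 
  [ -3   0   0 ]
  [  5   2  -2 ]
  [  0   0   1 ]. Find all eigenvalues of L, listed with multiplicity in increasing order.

Characteristic polynomial: p(s) = s^3 - 7s + 6 = (s - 2)(s - 1)(s + 3).
Roots (with multiplicity): -3, 1, 2.

-3, 1, 2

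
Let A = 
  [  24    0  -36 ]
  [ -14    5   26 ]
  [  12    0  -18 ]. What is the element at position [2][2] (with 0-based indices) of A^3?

Characteristic polynomial: μ^3 - 11μ^2 + 30μ = μ(μ - 6)(μ - 5), so the eigenvalues are 0, 5, 6.
μ=5: eigenvector (0, 1, 0).
μ=0: eigenvector (3, -2, 2).
μ=6: eigenvector (-2, 2, -1).
P = [[0, 3, -2], [1, -2, 2], [0, 2, -1]], D = diag(5, 0, 6), P⁻¹ = [[2, 1, -2], [-1, 0, 2], [-2, 0, 3]].
A³ = P·diag(125, 0, 216)·P⁻¹ = [[864, 0, -1296], [-614, 125, 1046], [432, 0, -648]].
The requested entry is -648.

-648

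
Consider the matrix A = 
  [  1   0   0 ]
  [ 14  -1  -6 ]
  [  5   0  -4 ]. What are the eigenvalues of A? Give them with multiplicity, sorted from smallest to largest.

-4, -1, 1

Characteristic polynomial: p(λ) = λ^3 + 4λ^2 - λ - 4 = (λ - 1)(λ + 1)(λ + 4).
Roots (with multiplicity): -4, -1, 1.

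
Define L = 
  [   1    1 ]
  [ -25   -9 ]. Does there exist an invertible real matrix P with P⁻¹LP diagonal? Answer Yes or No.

No

Characteristic polynomial: p(r) = r^2 + 8r + 16 = (r + 4)^2.
r = -4 has algebraic multiplicity 2; rank(L + 4I) = 1, so geometric multiplicity = 1.
Geometric multiplicity < algebraic multiplicity, so L is not diagonalizable.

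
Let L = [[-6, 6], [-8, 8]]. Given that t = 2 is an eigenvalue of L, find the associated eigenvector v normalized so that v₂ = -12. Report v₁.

L − 2I = [[-8, 6], [-8, 6]].
Solving (L − 2I)v = 0 gives the eigenspace spanned by (-9, -12).
With v₂ = -12, v = (-9, -12), so v₁ = -9.

-9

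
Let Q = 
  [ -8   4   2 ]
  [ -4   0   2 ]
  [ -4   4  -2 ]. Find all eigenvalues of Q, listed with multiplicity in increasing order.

Characteristic polynomial: p(μ) = μ^3 + 10μ^2 + 32μ + 32 = (μ + 2)(μ + 4)^2.
Roots (with multiplicity): -4, -4, -2.

-4, -4, -2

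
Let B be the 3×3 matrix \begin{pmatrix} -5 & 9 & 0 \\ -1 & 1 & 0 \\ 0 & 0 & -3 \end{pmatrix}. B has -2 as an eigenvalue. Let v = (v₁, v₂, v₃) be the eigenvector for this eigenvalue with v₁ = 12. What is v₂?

B + 2I = [[-3, 9, 0], [-1, 3, 0], [0, 0, -1]].
Solving (B + 2I)v = 0 gives the eigenspace spanned by (12, 4, 0).
With v₁ = 12, v = (12, 4, 0), so v₂ = 4.

4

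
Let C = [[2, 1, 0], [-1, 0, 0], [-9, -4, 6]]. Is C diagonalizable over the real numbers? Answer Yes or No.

No

Characteristic polynomial: p(t) = t^3 - 8t^2 + 13t - 6 = (t - 6)(t - 1)^2.
t = 1 has algebraic multiplicity 2; rank(C − 1I) = 2, so geometric multiplicity = 1.
Geometric multiplicity < algebraic multiplicity, so C is not diagonalizable.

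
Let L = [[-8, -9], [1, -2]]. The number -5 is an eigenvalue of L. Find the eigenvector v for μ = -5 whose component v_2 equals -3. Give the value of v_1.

L + 5I = [[-3, -9], [1, 3]].
Solving (L + 5I)v = 0 gives the eigenspace spanned by (9, -3).
With v_2 = -3, v = (9, -3), so v_1 = 9.

9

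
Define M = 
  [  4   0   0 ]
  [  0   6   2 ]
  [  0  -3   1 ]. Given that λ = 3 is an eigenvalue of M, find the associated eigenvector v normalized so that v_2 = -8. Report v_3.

M − 3I = [[1, 0, 0], [0, 3, 2], [0, -3, -2]].
Solving (M − 3I)v = 0 gives the eigenspace spanned by (0, -8, 12).
With v_2 = -8, v = (0, -8, 12), so v_3 = 12.

12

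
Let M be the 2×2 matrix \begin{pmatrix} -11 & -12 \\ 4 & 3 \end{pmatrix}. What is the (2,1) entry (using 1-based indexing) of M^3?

196

Characteristic polynomial: s^2 + 8s + 15 = (s + 3)(s + 5), so the eigenvalues are -5, -3.
s=-5: eigenvector (-2, 1).
s=-3: eigenvector (-3, 2).
P = [[-2, -3], [1, 2]], D = diag(-5, -3), P⁻¹ = [[-2, -3], [1, 2]].
M³ = P·diag(-125, -27)·P⁻¹ = [[-419, -588], [196, 267]].
The requested entry is 196.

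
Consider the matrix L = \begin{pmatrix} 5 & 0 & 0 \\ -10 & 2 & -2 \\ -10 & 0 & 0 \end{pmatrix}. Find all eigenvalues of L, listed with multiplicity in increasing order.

0, 2, 5

Characteristic polynomial: p(s) = s^3 - 7s^2 + 10s = s(s - 5)(s - 2).
Roots (with multiplicity): 0, 2, 5.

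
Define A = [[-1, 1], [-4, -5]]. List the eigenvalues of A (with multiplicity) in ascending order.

Characteristic polynomial: p(r) = r^2 + 6r + 9 = (r + 3)^2.
Roots (with multiplicity): -3, -3.

-3, -3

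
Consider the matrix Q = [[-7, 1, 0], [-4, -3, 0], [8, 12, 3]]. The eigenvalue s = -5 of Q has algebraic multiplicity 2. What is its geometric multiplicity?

Q + 5I = [[-2, 1, 0], [-4, 2, 0], [8, 12, 8]].
This matrix has rank 2, so its null space has dimension 3 − 2 = 1.

1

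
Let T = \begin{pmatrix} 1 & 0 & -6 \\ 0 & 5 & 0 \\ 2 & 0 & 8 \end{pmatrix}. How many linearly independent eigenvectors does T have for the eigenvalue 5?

2

T − 5I = [[-4, 0, -6], [0, 0, 0], [2, 0, 3]].
This matrix has rank 1, so its null space has dimension 3 − 1 = 2.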